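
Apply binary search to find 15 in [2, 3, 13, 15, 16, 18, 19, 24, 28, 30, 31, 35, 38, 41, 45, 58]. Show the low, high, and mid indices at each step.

Binary search for 15 in [2, 3, 13, 15, 16, 18, 19, 24, 28, 30, 31, 35, 38, 41, 45, 58]:

lo=0, hi=15, mid=7, arr[mid]=24 -> 24 > 15, search left half
lo=0, hi=6, mid=3, arr[mid]=15 -> Found target at index 3!

Binary search finds 15 at index 3 after 2 comparisons. The search repeatedly halves the search space by comparing with the middle element.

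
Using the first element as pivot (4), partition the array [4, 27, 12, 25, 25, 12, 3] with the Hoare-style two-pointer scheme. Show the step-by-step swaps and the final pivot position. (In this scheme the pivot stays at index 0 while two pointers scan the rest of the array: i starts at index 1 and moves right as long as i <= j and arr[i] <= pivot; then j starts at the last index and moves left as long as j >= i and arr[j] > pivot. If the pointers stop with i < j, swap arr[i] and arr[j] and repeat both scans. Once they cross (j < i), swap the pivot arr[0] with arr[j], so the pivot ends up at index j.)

Hoare-style two-pointer partition with pivot = 4:

Initial array: [4, 27, 12, 25, 25, 12, 3]

Pointers start at i = 1, j = 6.
i stops at index 1 (arr[1]=27 > 4), j stops at index 6 (arr[6]=3 <= 4): swap arr[1] and arr[6], array becomes [4, 3, 12, 25, 25, 12, 27]
i ends at 2, j ends at 1: the pointers have crossed (j < i), so scanning stops.

Swap pivot arr[0] with arr[1] to place pivot at position 1: [3, 4, 12, 25, 25, 12, 27]
Pivot position: 1

After partitioning with pivot 4, the array becomes [3, 4, 12, 25, 25, 12, 27]. The pivot is placed at index 1. All elements to the left of the pivot are <= 4, and all elements to the right are > 4.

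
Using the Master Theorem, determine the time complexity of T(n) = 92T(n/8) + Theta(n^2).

Master Theorem for T(n) = 92T(n/8) + O(n^2):

a = 92, b = 8, c = 2
log_b(a) = log_8(92) = 2.1745

Case 1: c = 2 < log_8(92) = 2.1745
T(n) = O(n^(log_8 92))

For T(n) = 92T(n/8) + O(n^2): log_8(92) = 2.1745. This is Case 1 of the Master Theorem (c < log_b(a), work dominated by leaves), giving O(n^(log_8 92)).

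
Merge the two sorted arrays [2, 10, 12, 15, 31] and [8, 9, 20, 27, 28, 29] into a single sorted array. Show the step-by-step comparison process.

Merging process:

Compare 2 vs 8: take 2 from left. Merged: [2]
Compare 10 vs 8: take 8 from right. Merged: [2, 8]
Compare 10 vs 9: take 9 from right. Merged: [2, 8, 9]
Compare 10 vs 20: take 10 from left. Merged: [2, 8, 9, 10]
Compare 12 vs 20: take 12 from left. Merged: [2, 8, 9, 10, 12]
Compare 15 vs 20: take 15 from left. Merged: [2, 8, 9, 10, 12, 15]
Compare 31 vs 20: take 20 from right. Merged: [2, 8, 9, 10, 12, 15, 20]
Compare 31 vs 27: take 27 from right. Merged: [2, 8, 9, 10, 12, 15, 20, 27]
Compare 31 vs 28: take 28 from right. Merged: [2, 8, 9, 10, 12, 15, 20, 27, 28]
Compare 31 vs 29: take 29 from right. Merged: [2, 8, 9, 10, 12, 15, 20, 27, 28, 29]
Append remaining from left: [31]. Merged: [2, 8, 9, 10, 12, 15, 20, 27, 28, 29, 31]

Final merged array: [2, 8, 9, 10, 12, 15, 20, 27, 28, 29, 31]
Total comparisons: 10

The merged array is [2, 8, 9, 10, 12, 15, 20, 27, 28, 29, 31], requiring 10 comparisons. The merge step runs in O(n) time where n is the total number of elements.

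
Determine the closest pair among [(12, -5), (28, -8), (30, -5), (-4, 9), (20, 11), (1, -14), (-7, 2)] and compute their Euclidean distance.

Computing all pairwise distances among 7 points:

d((12, -5), (28, -8)) = 16.2788
d((12, -5), (30, -5)) = 18.0
d((12, -5), (-4, 9)) = 21.2603
d((12, -5), (20, 11)) = 17.8885
d((12, -5), (1, -14)) = 14.2127
d((12, -5), (-7, 2)) = 20.2485
d((28, -8), (30, -5)) = 3.6056 <-- minimum
d((28, -8), (-4, 9)) = 36.2353
d((28, -8), (20, 11)) = 20.6155
d((28, -8), (1, -14)) = 27.6586
d((28, -8), (-7, 2)) = 36.4005
d((30, -5), (-4, 9)) = 36.7696
d((30, -5), (20, 11)) = 18.868
d((30, -5), (1, -14)) = 30.3645
d((30, -5), (-7, 2)) = 37.6563
d((-4, 9), (20, 11)) = 24.0832
d((-4, 9), (1, -14)) = 23.5372
d((-4, 9), (-7, 2)) = 7.6158
d((20, 11), (1, -14)) = 31.4006
d((20, 11), (-7, 2)) = 28.4605
d((1, -14), (-7, 2)) = 17.8885

Closest pair: (28, -8) and (30, -5) with distance 3.6056

The closest pair is (28, -8) and (30, -5) with Euclidean distance 3.6056. For 7 points, brute-force pairwise comparison is shown above. For large n, the divide-and-conquer algorithm (sort by x, recurse on halves, check the dividing strip) achieves O(n log n).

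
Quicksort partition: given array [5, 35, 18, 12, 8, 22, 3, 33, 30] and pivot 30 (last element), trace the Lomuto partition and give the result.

Lomuto partition with pivot = 30:

Initial array: [5, 35, 18, 12, 8, 22, 3, 33, 30]

arr[0]=5 <= 30: swap with position 0, array becomes [5, 35, 18, 12, 8, 22, 3, 33, 30]
arr[1]=35 > 30: no swap
arr[2]=18 <= 30: swap with position 1, array becomes [5, 18, 35, 12, 8, 22, 3, 33, 30]
arr[3]=12 <= 30: swap with position 2, array becomes [5, 18, 12, 35, 8, 22, 3, 33, 30]
arr[4]=8 <= 30: swap with position 3, array becomes [5, 18, 12, 8, 35, 22, 3, 33, 30]
arr[5]=22 <= 30: swap with position 4, array becomes [5, 18, 12, 8, 22, 35, 3, 33, 30]
arr[6]=3 <= 30: swap with position 5, array becomes [5, 18, 12, 8, 22, 3, 35, 33, 30]
arr[7]=33 > 30: no swap

Place pivot at position 6: [5, 18, 12, 8, 22, 3, 30, 33, 35]
Pivot position: 6

After partitioning with pivot 30, the array becomes [5, 18, 12, 8, 22, 3, 30, 33, 35]. The pivot is placed at index 6. All elements to the left of the pivot are <= 30, and all elements to the right are > 30.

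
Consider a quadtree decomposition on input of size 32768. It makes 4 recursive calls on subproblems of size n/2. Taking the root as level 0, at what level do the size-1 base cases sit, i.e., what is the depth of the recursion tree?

For divide and conquer with division factor 2:

Problem sizes at each level:
Level 0: 32768
Level 1: 16384
Level 2: 8192
Level 3: 4096
Level 4: 2048
Level 5: 1024
Level 6: 512
Level 7: 256
Level 8: 128
Level 9: 64
Level 10: 32
Level 11: 16
Level 12: 8
Level 13: 4
Level 14: 2
Level 15: 1

The root is level 0 and the size-1 base case is level 15 (the tree spans levels 0 through 15, i.e. 16 levels counting the root), so the depth is the number of divisions: log_2(32768) = 15

The recursion tree depth is log_2(32768) = 15. At each level, the problem size is divided by 2, so it takes 15 divisions to reduce to a base case of size 1. The algorithm makes 4 recursive calls at each level.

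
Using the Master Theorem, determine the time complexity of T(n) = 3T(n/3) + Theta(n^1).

Master Theorem for T(n) = 3T(n/3) + O(n^1):

a = 3, b = 3, c = 1
log_b(a) = log_3(3) = 1.0000

Case 2: c = 1 = log_3(3) = 1.0000
T(n) = O(n^1 log n) = O(n log n)

For T(n) = 3T(n/3) + O(n^1): log_3(3) = 1.0000. This is Case 2 of the Master Theorem (c = log_b(a), equal work at all levels), giving O(n log n).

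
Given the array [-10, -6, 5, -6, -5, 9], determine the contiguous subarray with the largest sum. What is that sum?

Using Kadane's algorithm on [-10, -6, 5, -6, -5, 9]:

Scanning through the array:
Position 1 (value -6): max_ending_here = -6, max_so_far = -6
Position 2 (value 5): max_ending_here = 5, max_so_far = 5
Position 3 (value -6): max_ending_here = -1, max_so_far = 5
Position 4 (value -5): max_ending_here = -5, max_so_far = 5
Position 5 (value 9): max_ending_here = 9, max_so_far = 9

Maximum subarray: [9]
Maximum sum: 9

The maximum subarray is [9] with sum 9. This subarray runs from index 5 to index 5.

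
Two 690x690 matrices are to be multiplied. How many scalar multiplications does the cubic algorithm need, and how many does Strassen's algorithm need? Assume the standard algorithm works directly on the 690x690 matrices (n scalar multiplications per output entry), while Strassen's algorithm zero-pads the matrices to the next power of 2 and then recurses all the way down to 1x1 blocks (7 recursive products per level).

Matrix multiplication for 690x690 matrices:

Strassen's algorithm requires power-of-2 dimensions. Pad 690x690 to 1024x1024 (next power of 2).

Standard algorithm: 690^3 = 328509000 multiplications
Strassen's algorithm: 7^(log2(1024)) = 7^10 = 282475249 multiplications
Savings: 328509000 - 282475249 = 46033751 multiplications

Standard: 328509000 multiplications (690^3). Strassen: 282475249 multiplications (7^10, after padding to 1024x1024). Strassen reduces 8 recursive multiplications to 7 at each level.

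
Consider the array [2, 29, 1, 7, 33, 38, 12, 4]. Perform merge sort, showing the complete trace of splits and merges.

Merge sort trace:

Split: [2, 29, 1, 7, 33, 38, 12, 4] -> [2, 29, 1, 7] and [33, 38, 12, 4]
  Split: [2, 29, 1, 7] -> [2, 29] and [1, 7]
    Split: [2, 29] -> [2] and [29]
    Merge: [2] + [29] -> [2, 29]
    Split: [1, 7] -> [1] and [7]
    Merge: [1] + [7] -> [1, 7]
  Merge: [2, 29] + [1, 7] -> [1, 2, 7, 29]
  Split: [33, 38, 12, 4] -> [33, 38] and [12, 4]
    Split: [33, 38] -> [33] and [38]
    Merge: [33] + [38] -> [33, 38]
    Split: [12, 4] -> [12] and [4]
    Merge: [12] + [4] -> [4, 12]
  Merge: [33, 38] + [4, 12] -> [4, 12, 33, 38]
Merge: [1, 2, 7, 29] + [4, 12, 33, 38] -> [1, 2, 4, 7, 12, 29, 33, 38]

Final sorted array: [1, 2, 4, 7, 12, 29, 33, 38]

The merge sort proceeds by recursively splitting the array and merging sorted halves.
After all merges, the sorted array is [1, 2, 4, 7, 12, 29, 33, 38].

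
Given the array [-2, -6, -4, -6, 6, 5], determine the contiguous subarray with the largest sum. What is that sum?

Using Kadane's algorithm on [-2, -6, -4, -6, 6, 5]:

Scanning through the array:
Position 1 (value -6): max_ending_here = -6, max_so_far = -2
Position 2 (value -4): max_ending_here = -4, max_so_far = -2
Position 3 (value -6): max_ending_here = -6, max_so_far = -2
Position 4 (value 6): max_ending_here = 6, max_so_far = 6
Position 5 (value 5): max_ending_here = 11, max_so_far = 11

Maximum subarray: [6, 5]
Maximum sum: 11

The maximum subarray is [6, 5] with sum 11. This subarray runs from index 4 to index 5.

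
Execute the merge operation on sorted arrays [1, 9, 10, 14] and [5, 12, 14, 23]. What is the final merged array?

Merging process:

Compare 1 vs 5: take 1 from left. Merged: [1]
Compare 9 vs 5: take 5 from right. Merged: [1, 5]
Compare 9 vs 12: take 9 from left. Merged: [1, 5, 9]
Compare 10 vs 12: take 10 from left. Merged: [1, 5, 9, 10]
Compare 14 vs 12: take 12 from right. Merged: [1, 5, 9, 10, 12]
Compare 14 vs 14: take 14 from left. Merged: [1, 5, 9, 10, 12, 14]
Append remaining from right: [14, 23]. Merged: [1, 5, 9, 10, 12, 14, 14, 23]

Final merged array: [1, 5, 9, 10, 12, 14, 14, 23]
Total comparisons: 6

The merged array is [1, 5, 9, 10, 12, 14, 14, 23], requiring 6 comparisons. The merge step runs in O(n) time where n is the total number of elements.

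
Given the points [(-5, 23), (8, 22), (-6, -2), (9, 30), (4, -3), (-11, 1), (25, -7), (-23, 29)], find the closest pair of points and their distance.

Computing all pairwise distances among 8 points:

d((-5, 23), (8, 22)) = 13.0384
d((-5, 23), (-6, -2)) = 25.02
d((-5, 23), (9, 30)) = 15.6525
d((-5, 23), (4, -3)) = 27.5136
d((-5, 23), (-11, 1)) = 22.8035
d((-5, 23), (25, -7)) = 42.4264
d((-5, 23), (-23, 29)) = 18.9737
d((8, 22), (-6, -2)) = 27.7849
d((8, 22), (9, 30)) = 8.0623
d((8, 22), (4, -3)) = 25.318
d((8, 22), (-11, 1)) = 28.3196
d((8, 22), (25, -7)) = 33.6155
d((8, 22), (-23, 29)) = 31.7805
d((-6, -2), (9, 30)) = 35.3412
d((-6, -2), (4, -3)) = 10.0499
d((-6, -2), (-11, 1)) = 5.831 <-- minimum
d((-6, -2), (25, -7)) = 31.4006
d((-6, -2), (-23, 29)) = 35.3553
d((9, 30), (4, -3)) = 33.3766
d((9, 30), (-11, 1)) = 35.2278
d((9, 30), (25, -7)) = 40.3113
d((9, 30), (-23, 29)) = 32.0156
d((4, -3), (-11, 1)) = 15.5242
d((4, -3), (25, -7)) = 21.3776
d((4, -3), (-23, 29)) = 41.8688
d((-11, 1), (25, -7)) = 36.8782
d((-11, 1), (-23, 29)) = 30.4631
d((25, -7), (-23, 29)) = 60.0

Closest pair: (-6, -2) and (-11, 1) with distance 5.831

The closest pair is (-6, -2) and (-11, 1) with Euclidean distance 5.831. For 8 points, brute-force pairwise comparison is shown above. For large n, the divide-and-conquer algorithm (sort by x, recurse on halves, check the dividing strip) achieves O(n log n).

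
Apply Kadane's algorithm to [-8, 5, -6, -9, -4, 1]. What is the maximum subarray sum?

Using Kadane's algorithm on [-8, 5, -6, -9, -4, 1]:

Scanning through the array:
Position 1 (value 5): max_ending_here = 5, max_so_far = 5
Position 2 (value -6): max_ending_here = -1, max_so_far = 5
Position 3 (value -9): max_ending_here = -9, max_so_far = 5
Position 4 (value -4): max_ending_here = -4, max_so_far = 5
Position 5 (value 1): max_ending_here = 1, max_so_far = 5

Maximum subarray: [5]
Maximum sum: 5

The maximum subarray is [5] with sum 5. This subarray runs from index 1 to index 1.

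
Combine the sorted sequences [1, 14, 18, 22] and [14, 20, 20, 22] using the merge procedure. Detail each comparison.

Merging process:

Compare 1 vs 14: take 1 from left. Merged: [1]
Compare 14 vs 14: take 14 from left. Merged: [1, 14]
Compare 18 vs 14: take 14 from right. Merged: [1, 14, 14]
Compare 18 vs 20: take 18 from left. Merged: [1, 14, 14, 18]
Compare 22 vs 20: take 20 from right. Merged: [1, 14, 14, 18, 20]
Compare 22 vs 20: take 20 from right. Merged: [1, 14, 14, 18, 20, 20]
Compare 22 vs 22: take 22 from left. Merged: [1, 14, 14, 18, 20, 20, 22]
Append remaining from right: [22]. Merged: [1, 14, 14, 18, 20, 20, 22, 22]

Final merged array: [1, 14, 14, 18, 20, 20, 22, 22]
Total comparisons: 7

The merged array is [1, 14, 14, 18, 20, 20, 22, 22], requiring 7 comparisons. The merge step runs in O(n) time where n is the total number of elements.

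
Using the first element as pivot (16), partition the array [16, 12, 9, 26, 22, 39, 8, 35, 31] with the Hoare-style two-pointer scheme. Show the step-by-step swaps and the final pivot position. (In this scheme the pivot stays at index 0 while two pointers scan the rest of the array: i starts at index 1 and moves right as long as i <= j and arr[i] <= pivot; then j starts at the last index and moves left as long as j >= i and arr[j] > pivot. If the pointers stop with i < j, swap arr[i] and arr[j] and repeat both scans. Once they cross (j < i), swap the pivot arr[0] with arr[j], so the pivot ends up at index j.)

Hoare-style two-pointer partition with pivot = 16:

Initial array: [16, 12, 9, 26, 22, 39, 8, 35, 31]

Pointers start at i = 1, j = 8.
i stops at index 3 (arr[3]=26 > 16), j stops at index 6 (arr[6]=8 <= 16): swap arr[3] and arr[6], array becomes [16, 12, 9, 8, 22, 39, 26, 35, 31]
i ends at 4, j ends at 3: the pointers have crossed (j < i), so scanning stops.

Swap pivot arr[0] with arr[3] to place pivot at position 3: [8, 12, 9, 16, 22, 39, 26, 35, 31]
Pivot position: 3

After partitioning with pivot 16, the array becomes [8, 12, 9, 16, 22, 39, 26, 35, 31]. The pivot is placed at index 3. All elements to the left of the pivot are <= 16, and all elements to the right are > 16.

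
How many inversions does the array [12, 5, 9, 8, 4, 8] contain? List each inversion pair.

Finding inversions in [12, 5, 9, 8, 4, 8]:

(0, 1): arr[0]=12 > arr[1]=5
(0, 2): arr[0]=12 > arr[2]=9
(0, 3): arr[0]=12 > arr[3]=8
(0, 4): arr[0]=12 > arr[4]=4
(0, 5): arr[0]=12 > arr[5]=8
(1, 4): arr[1]=5 > arr[4]=4
(2, 3): arr[2]=9 > arr[3]=8
(2, 4): arr[2]=9 > arr[4]=4
(2, 5): arr[2]=9 > arr[5]=8
(3, 4): arr[3]=8 > arr[4]=4

Total inversions: 10

The array has 10 inversion(s): (0,1), (0,2), (0,3), (0,4), (0,5), (1,4), (2,3), (2,4), (2,5), (3,4). Each pair (i,j) satisfies i < j and arr[i] > arr[j].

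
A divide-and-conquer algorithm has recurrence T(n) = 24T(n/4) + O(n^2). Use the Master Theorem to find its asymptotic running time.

Master Theorem for T(n) = 24T(n/4) + O(n^2):

a = 24, b = 4, c = 2
log_b(a) = log_4(24) = 2.2925

Case 1: c = 2 < log_4(24) = 2.2925
T(n) = O(n^(log_4 24))

For T(n) = 24T(n/4) + O(n^2): log_4(24) = 2.2925. This is Case 1 of the Master Theorem (c < log_b(a), work dominated by leaves), giving O(n^(log_4 24)).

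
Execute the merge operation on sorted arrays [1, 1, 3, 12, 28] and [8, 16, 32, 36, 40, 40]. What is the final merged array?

Merging process:

Compare 1 vs 8: take 1 from left. Merged: [1]
Compare 1 vs 8: take 1 from left. Merged: [1, 1]
Compare 3 vs 8: take 3 from left. Merged: [1, 1, 3]
Compare 12 vs 8: take 8 from right. Merged: [1, 1, 3, 8]
Compare 12 vs 16: take 12 from left. Merged: [1, 1, 3, 8, 12]
Compare 28 vs 16: take 16 from right. Merged: [1, 1, 3, 8, 12, 16]
Compare 28 vs 32: take 28 from left. Merged: [1, 1, 3, 8, 12, 16, 28]
Append remaining from right: [32, 36, 40, 40]. Merged: [1, 1, 3, 8, 12, 16, 28, 32, 36, 40, 40]

Final merged array: [1, 1, 3, 8, 12, 16, 28, 32, 36, 40, 40]
Total comparisons: 7

The merged array is [1, 1, 3, 8, 12, 16, 28, 32, 36, 40, 40], requiring 7 comparisons. The merge step runs in O(n) time where n is the total number of elements.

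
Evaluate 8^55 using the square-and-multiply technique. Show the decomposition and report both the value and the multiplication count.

Computing 8^55 by squaring (build up from 8^1; each line after the first costs one multiplication):

8^1 = 8
8^2 = (8^1)^2 = 8^2 = 64
8^3 = 8 * 8^2 = 8 * 64 = 512
8^6 = (8^3)^2 = 512^2 = 262144
8^12 = (8^6)^2 = 262144^2 = 68719476736
8^13 = 8 * 8^12 = 8 * 68719476736 = 549755813888
8^26 = (8^13)^2 = 549755813888^2 = 302231454903657293676544
8^27 = 8 * 8^26 = 8 * 302231454903657293676544 = 2417851639229258349412352
8^54 = (8^27)^2 = 2417851639229258349412352^2 = 5846006549323611672814739330865132078623730171904
8^55 = 8 * 8^54 = 8 * 5846006549323611672814739330865132078623730171904 = 46768052394588893382517914646921056628989841375232

Result: 46768052394588893382517914646921056628989841375232
Multiplications needed: 9 (9 lines after 8^1)

8^55 = 46768052394588893382517914646921056628989841375232. Using exponentiation by squaring, this requires 9 multiplications. The key idea: if the exponent is even, square the half-power; if odd, multiply by the base once.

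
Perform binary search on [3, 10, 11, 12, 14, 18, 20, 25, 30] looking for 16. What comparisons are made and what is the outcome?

Binary search for 16 in [3, 10, 11, 12, 14, 18, 20, 25, 30]:

lo=0, hi=8, mid=4, arr[mid]=14 -> 14 < 16, search right half
lo=5, hi=8, mid=6, arr[mid]=20 -> 20 > 16, search left half
lo=5, hi=5, mid=5, arr[mid]=18 -> 18 > 16, search left half
lo=5 > hi=4, target 16 not found

Binary search determines that 16 is not in the array after 3 comparisons. The search space was exhausted without finding the target.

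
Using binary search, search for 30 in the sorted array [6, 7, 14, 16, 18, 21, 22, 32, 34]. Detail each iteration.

Binary search for 30 in [6, 7, 14, 16, 18, 21, 22, 32, 34]:

lo=0, hi=8, mid=4, arr[mid]=18 -> 18 < 30, search right half
lo=5, hi=8, mid=6, arr[mid]=22 -> 22 < 30, search right half
lo=7, hi=8, mid=7, arr[mid]=32 -> 32 > 30, search left half
lo=7 > hi=6, target 30 not found

Binary search determines that 30 is not in the array after 3 comparisons. The search space was exhausted without finding the target.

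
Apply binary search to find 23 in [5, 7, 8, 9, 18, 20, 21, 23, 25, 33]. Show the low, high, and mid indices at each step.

Binary search for 23 in [5, 7, 8, 9, 18, 20, 21, 23, 25, 33]:

lo=0, hi=9, mid=4, arr[mid]=18 -> 18 < 23, search right half
lo=5, hi=9, mid=7, arr[mid]=23 -> Found target at index 7!

Binary search finds 23 at index 7 after 2 comparisons. The search repeatedly halves the search space by comparing with the middle element.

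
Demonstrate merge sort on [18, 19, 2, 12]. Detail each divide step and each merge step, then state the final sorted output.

Merge sort trace:

Split: [18, 19, 2, 12] -> [18, 19] and [2, 12]
  Split: [18, 19] -> [18] and [19]
  Merge: [18] + [19] -> [18, 19]
  Split: [2, 12] -> [2] and [12]
  Merge: [2] + [12] -> [2, 12]
Merge: [18, 19] + [2, 12] -> [2, 12, 18, 19]

Final sorted array: [2, 12, 18, 19]

The merge sort proceeds by recursively splitting the array and merging sorted halves.
After all merges, the sorted array is [2, 12, 18, 19].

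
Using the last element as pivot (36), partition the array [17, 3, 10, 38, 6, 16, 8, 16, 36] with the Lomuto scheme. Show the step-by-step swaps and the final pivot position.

Lomuto partition with pivot = 36:

Initial array: [17, 3, 10, 38, 6, 16, 8, 16, 36]

arr[0]=17 <= 36: swap with position 0, array becomes [17, 3, 10, 38, 6, 16, 8, 16, 36]
arr[1]=3 <= 36: swap with position 1, array becomes [17, 3, 10, 38, 6, 16, 8, 16, 36]
arr[2]=10 <= 36: swap with position 2, array becomes [17, 3, 10, 38, 6, 16, 8, 16, 36]
arr[3]=38 > 36: no swap
arr[4]=6 <= 36: swap with position 3, array becomes [17, 3, 10, 6, 38, 16, 8, 16, 36]
arr[5]=16 <= 36: swap with position 4, array becomes [17, 3, 10, 6, 16, 38, 8, 16, 36]
arr[6]=8 <= 36: swap with position 5, array becomes [17, 3, 10, 6, 16, 8, 38, 16, 36]
arr[7]=16 <= 36: swap with position 6, array becomes [17, 3, 10, 6, 16, 8, 16, 38, 36]

Place pivot at position 7: [17, 3, 10, 6, 16, 8, 16, 36, 38]
Pivot position: 7

After partitioning with pivot 36, the array becomes [17, 3, 10, 6, 16, 8, 16, 36, 38]. The pivot is placed at index 7. All elements to the left of the pivot are <= 36, and all elements to the right are > 36.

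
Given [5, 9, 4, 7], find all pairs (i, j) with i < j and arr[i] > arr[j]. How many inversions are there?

Finding inversions in [5, 9, 4, 7]:

(0, 2): arr[0]=5 > arr[2]=4
(1, 2): arr[1]=9 > arr[2]=4
(1, 3): arr[1]=9 > arr[3]=7

Total inversions: 3

The array has 3 inversion(s): (0,2), (1,2), (1,3). Each pair (i,j) satisfies i < j and arr[i] > arr[j].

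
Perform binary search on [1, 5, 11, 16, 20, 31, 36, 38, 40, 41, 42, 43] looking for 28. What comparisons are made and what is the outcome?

Binary search for 28 in [1, 5, 11, 16, 20, 31, 36, 38, 40, 41, 42, 43]:

lo=0, hi=11, mid=5, arr[mid]=31 -> 31 > 28, search left half
lo=0, hi=4, mid=2, arr[mid]=11 -> 11 < 28, search right half
lo=3, hi=4, mid=3, arr[mid]=16 -> 16 < 28, search right half
lo=4, hi=4, mid=4, arr[mid]=20 -> 20 < 28, search right half
lo=5 > hi=4, target 28 not found

Binary search determines that 28 is not in the array after 4 comparisons. The search space was exhausted without finding the target.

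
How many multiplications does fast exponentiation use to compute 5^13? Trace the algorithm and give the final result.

Computing 5^13 by squaring (build up from 5^1; each line after the first costs one multiplication):

5^1 = 5
5^2 = (5^1)^2 = 5^2 = 25
5^3 = 5 * 5^2 = 5 * 25 = 125
5^6 = (5^3)^2 = 125^2 = 15625
5^12 = (5^6)^2 = 15625^2 = 244140625
5^13 = 5 * 5^12 = 5 * 244140625 = 1220703125

Result: 1220703125
Multiplications needed: 5 (5 lines after 5^1)

5^13 = 1220703125. Using exponentiation by squaring, this requires 5 multiplications. The key idea: if the exponent is even, square the half-power; if odd, multiply by the base once.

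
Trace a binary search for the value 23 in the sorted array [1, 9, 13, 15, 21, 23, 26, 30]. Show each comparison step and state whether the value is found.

Binary search for 23 in [1, 9, 13, 15, 21, 23, 26, 30]:

lo=0, hi=7, mid=3, arr[mid]=15 -> 15 < 23, search right half
lo=4, hi=7, mid=5, arr[mid]=23 -> Found target at index 5!

Binary search finds 23 at index 5 after 2 comparisons. The search repeatedly halves the search space by comparing with the middle element.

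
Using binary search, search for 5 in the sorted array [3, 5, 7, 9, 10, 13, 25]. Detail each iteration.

Binary search for 5 in [3, 5, 7, 9, 10, 13, 25]:

lo=0, hi=6, mid=3, arr[mid]=9 -> 9 > 5, search left half
lo=0, hi=2, mid=1, arr[mid]=5 -> Found target at index 1!

Binary search finds 5 at index 1 after 2 comparisons. The search repeatedly halves the search space by comparing with the middle element.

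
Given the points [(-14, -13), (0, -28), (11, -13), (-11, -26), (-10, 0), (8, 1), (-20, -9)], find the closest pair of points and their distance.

Computing all pairwise distances among 7 points:

d((-14, -13), (0, -28)) = 20.5183
d((-14, -13), (11, -13)) = 25.0
d((-14, -13), (-11, -26)) = 13.3417
d((-14, -13), (-10, 0)) = 13.6015
d((-14, -13), (8, 1)) = 26.0768
d((-14, -13), (-20, -9)) = 7.2111 <-- minimum
d((0, -28), (11, -13)) = 18.6011
d((0, -28), (-11, -26)) = 11.1803
d((0, -28), (-10, 0)) = 29.7321
d((0, -28), (8, 1)) = 30.0832
d((0, -28), (-20, -9)) = 27.5862
d((11, -13), (-11, -26)) = 25.5539
d((11, -13), (-10, 0)) = 24.6982
d((11, -13), (8, 1)) = 14.3178
d((11, -13), (-20, -9)) = 31.257
d((-11, -26), (-10, 0)) = 26.0192
d((-11, -26), (8, 1)) = 33.0151
d((-11, -26), (-20, -9)) = 19.2354
d((-10, 0), (8, 1)) = 18.0278
d((-10, 0), (-20, -9)) = 13.4536
d((8, 1), (-20, -9)) = 29.7321

Closest pair: (-14, -13) and (-20, -9) with distance 7.2111

The closest pair is (-14, -13) and (-20, -9) with Euclidean distance 7.2111. For 7 points, brute-force pairwise comparison is shown above. For large n, the divide-and-conquer algorithm (sort by x, recurse on halves, check the dividing strip) achieves O(n log n).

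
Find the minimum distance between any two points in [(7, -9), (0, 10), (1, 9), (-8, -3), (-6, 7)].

Computing all pairwise distances among 5 points:

d((7, -9), (0, 10)) = 20.2485
d((7, -9), (1, 9)) = 18.9737
d((7, -9), (-8, -3)) = 16.1555
d((7, -9), (-6, 7)) = 20.6155
d((0, 10), (1, 9)) = 1.4142 <-- minimum
d((0, 10), (-8, -3)) = 15.2643
d((0, 10), (-6, 7)) = 6.7082
d((1, 9), (-8, -3)) = 15.0
d((1, 9), (-6, 7)) = 7.2801
d((-8, -3), (-6, 7)) = 10.198

Closest pair: (0, 10) and (1, 9) with distance 1.4142

The closest pair is (0, 10) and (1, 9) with Euclidean distance 1.4142. For 5 points, brute-force pairwise comparison is shown above. For large n, the divide-and-conquer algorithm (sort by x, recurse on halves, check the dividing strip) achieves O(n log n).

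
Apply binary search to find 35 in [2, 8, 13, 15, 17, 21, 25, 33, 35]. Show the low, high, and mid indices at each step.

Binary search for 35 in [2, 8, 13, 15, 17, 21, 25, 33, 35]:

lo=0, hi=8, mid=4, arr[mid]=17 -> 17 < 35, search right half
lo=5, hi=8, mid=6, arr[mid]=25 -> 25 < 35, search right half
lo=7, hi=8, mid=7, arr[mid]=33 -> 33 < 35, search right half
lo=8, hi=8, mid=8, arr[mid]=35 -> Found target at index 8!

Binary search finds 35 at index 8 after 4 comparisons. The search repeatedly halves the search space by comparing with the middle element.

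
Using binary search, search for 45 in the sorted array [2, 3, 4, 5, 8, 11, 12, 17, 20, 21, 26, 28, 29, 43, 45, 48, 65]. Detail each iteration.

Binary search for 45 in [2, 3, 4, 5, 8, 11, 12, 17, 20, 21, 26, 28, 29, 43, 45, 48, 65]:

lo=0, hi=16, mid=8, arr[mid]=20 -> 20 < 45, search right half
lo=9, hi=16, mid=12, arr[mid]=29 -> 29 < 45, search right half
lo=13, hi=16, mid=14, arr[mid]=45 -> Found target at index 14!

Binary search finds 45 at index 14 after 3 comparisons. The search repeatedly halves the search space by comparing with the middle element.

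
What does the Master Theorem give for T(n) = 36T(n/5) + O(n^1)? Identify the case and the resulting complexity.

Master Theorem for T(n) = 36T(n/5) + O(n^1):

a = 36, b = 5, c = 1
log_b(a) = log_5(36) = 2.2266

Case 1: c = 1 < log_5(36) = 2.2266
T(n) = O(n^(log_5 36))

For T(n) = 36T(n/5) + O(n^1): log_5(36) = 2.2266. This is Case 1 of the Master Theorem (c < log_b(a), work dominated by leaves), giving O(n^(log_5 36)).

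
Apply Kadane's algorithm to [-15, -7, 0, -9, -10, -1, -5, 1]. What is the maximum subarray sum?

Using Kadane's algorithm on [-15, -7, 0, -9, -10, -1, -5, 1]:

Scanning through the array:
Position 1 (value -7): max_ending_here = -7, max_so_far = -7
Position 2 (value 0): max_ending_here = 0, max_so_far = 0
Position 3 (value -9): max_ending_here = -9, max_so_far = 0
Position 4 (value -10): max_ending_here = -10, max_so_far = 0
Position 5 (value -1): max_ending_here = -1, max_so_far = 0
Position 6 (value -5): max_ending_here = -5, max_so_far = 0
Position 7 (value 1): max_ending_here = 1, max_so_far = 1

Maximum subarray: [1]
Maximum sum: 1

The maximum subarray is [1] with sum 1. This subarray runs from index 7 to index 7.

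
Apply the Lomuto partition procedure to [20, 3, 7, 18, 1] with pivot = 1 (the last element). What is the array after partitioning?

Lomuto partition with pivot = 1:

Initial array: [20, 3, 7, 18, 1]

arr[0]=20 > 1: no swap
arr[1]=3 > 1: no swap
arr[2]=7 > 1: no swap
arr[3]=18 > 1: no swap

Place pivot at position 0: [1, 3, 7, 18, 20]
Pivot position: 0

After partitioning with pivot 1, the array becomes [1, 3, 7, 18, 20]. The pivot is placed at index 0. All elements to the left of the pivot are <= 1, and all elements to the right are > 1.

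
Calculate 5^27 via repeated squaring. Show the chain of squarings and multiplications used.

Computing 5^27 by squaring (build up from 5^1; each line after the first costs one multiplication):

5^1 = 5
5^2 = (5^1)^2 = 5^2 = 25
5^3 = 5 * 5^2 = 5 * 25 = 125
5^6 = (5^3)^2 = 125^2 = 15625
5^12 = (5^6)^2 = 15625^2 = 244140625
5^13 = 5 * 5^12 = 5 * 244140625 = 1220703125
5^26 = (5^13)^2 = 1220703125^2 = 1490116119384765625
5^27 = 5 * 5^26 = 5 * 1490116119384765625 = 7450580596923828125

Result: 7450580596923828125
Multiplications needed: 7 (7 lines after 5^1)

5^27 = 7450580596923828125. Using exponentiation by squaring, this requires 7 multiplications. The key idea: if the exponent is even, square the half-power; if odd, multiply by the base once.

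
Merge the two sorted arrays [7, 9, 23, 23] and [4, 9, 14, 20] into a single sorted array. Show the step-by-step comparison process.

Merging process:

Compare 7 vs 4: take 4 from right. Merged: [4]
Compare 7 vs 9: take 7 from left. Merged: [4, 7]
Compare 9 vs 9: take 9 from left. Merged: [4, 7, 9]
Compare 23 vs 9: take 9 from right. Merged: [4, 7, 9, 9]
Compare 23 vs 14: take 14 from right. Merged: [4, 7, 9, 9, 14]
Compare 23 vs 20: take 20 from right. Merged: [4, 7, 9, 9, 14, 20]
Append remaining from left: [23, 23]. Merged: [4, 7, 9, 9, 14, 20, 23, 23]

Final merged array: [4, 7, 9, 9, 14, 20, 23, 23]
Total comparisons: 6

The merged array is [4, 7, 9, 9, 14, 20, 23, 23], requiring 6 comparisons. The merge step runs in O(n) time where n is the total number of elements.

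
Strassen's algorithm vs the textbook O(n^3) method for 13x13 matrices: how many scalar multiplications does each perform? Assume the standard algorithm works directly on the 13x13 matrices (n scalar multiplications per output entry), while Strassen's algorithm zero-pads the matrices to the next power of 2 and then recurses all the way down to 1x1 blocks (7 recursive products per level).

Matrix multiplication for 13x13 matrices:

Strassen's algorithm requires power-of-2 dimensions. Pad 13x13 to 16x16 (next power of 2).

Standard algorithm: 13^3 = 2197 multiplications
Strassen's algorithm: 7^(log2(16)) = 7^4 = 2401 multiplications
Difference: 2197 - 2401 = -204 (Strassen uses MORE here due to padding overhead — for small or just-over-power-of-2 n, padding can outweigh the per-level savings)

Standard: 2197 multiplications (13^3). Strassen: 2401 multiplications (7^4, after padding to 16x16). Strassen reduces 8 recursive multiplications to 7 at each level.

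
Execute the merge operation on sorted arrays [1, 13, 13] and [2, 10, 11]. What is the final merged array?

Merging process:

Compare 1 vs 2: take 1 from left. Merged: [1]
Compare 13 vs 2: take 2 from right. Merged: [1, 2]
Compare 13 vs 10: take 10 from right. Merged: [1, 2, 10]
Compare 13 vs 11: take 11 from right. Merged: [1, 2, 10, 11]
Append remaining from left: [13, 13]. Merged: [1, 2, 10, 11, 13, 13]

Final merged array: [1, 2, 10, 11, 13, 13]
Total comparisons: 4

The merged array is [1, 2, 10, 11, 13, 13], requiring 4 comparisons. The merge step runs in O(n) time where n is the total number of elements.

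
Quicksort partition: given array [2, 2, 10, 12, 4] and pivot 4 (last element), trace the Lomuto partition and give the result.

Lomuto partition with pivot = 4:

Initial array: [2, 2, 10, 12, 4]

arr[0]=2 <= 4: swap with position 0, array becomes [2, 2, 10, 12, 4]
arr[1]=2 <= 4: swap with position 1, array becomes [2, 2, 10, 12, 4]
arr[2]=10 > 4: no swap
arr[3]=12 > 4: no swap

Place pivot at position 2: [2, 2, 4, 12, 10]
Pivot position: 2

After partitioning with pivot 4, the array becomes [2, 2, 4, 12, 10]. The pivot is placed at index 2. All elements to the left of the pivot are <= 4, and all elements to the right are > 4.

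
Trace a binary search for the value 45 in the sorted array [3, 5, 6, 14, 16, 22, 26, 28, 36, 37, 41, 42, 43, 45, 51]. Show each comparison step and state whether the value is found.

Binary search for 45 in [3, 5, 6, 14, 16, 22, 26, 28, 36, 37, 41, 42, 43, 45, 51]:

lo=0, hi=14, mid=7, arr[mid]=28 -> 28 < 45, search right half
lo=8, hi=14, mid=11, arr[mid]=42 -> 42 < 45, search right half
lo=12, hi=14, mid=13, arr[mid]=45 -> Found target at index 13!

Binary search finds 45 at index 13 after 3 comparisons. The search repeatedly halves the search space by comparing with the middle element.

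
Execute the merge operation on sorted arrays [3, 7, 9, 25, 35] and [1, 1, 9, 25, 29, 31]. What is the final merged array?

Merging process:

Compare 3 vs 1: take 1 from right. Merged: [1]
Compare 3 vs 1: take 1 from right. Merged: [1, 1]
Compare 3 vs 9: take 3 from left. Merged: [1, 1, 3]
Compare 7 vs 9: take 7 from left. Merged: [1, 1, 3, 7]
Compare 9 vs 9: take 9 from left. Merged: [1, 1, 3, 7, 9]
Compare 25 vs 9: take 9 from right. Merged: [1, 1, 3, 7, 9, 9]
Compare 25 vs 25: take 25 from left. Merged: [1, 1, 3, 7, 9, 9, 25]
Compare 35 vs 25: take 25 from right. Merged: [1, 1, 3, 7, 9, 9, 25, 25]
Compare 35 vs 29: take 29 from right. Merged: [1, 1, 3, 7, 9, 9, 25, 25, 29]
Compare 35 vs 31: take 31 from right. Merged: [1, 1, 3, 7, 9, 9, 25, 25, 29, 31]
Append remaining from left: [35]. Merged: [1, 1, 3, 7, 9, 9, 25, 25, 29, 31, 35]

Final merged array: [1, 1, 3, 7, 9, 9, 25, 25, 29, 31, 35]
Total comparisons: 10

The merged array is [1, 1, 3, 7, 9, 9, 25, 25, 29, 31, 35], requiring 10 comparisons. The merge step runs in O(n) time where n is the total number of elements.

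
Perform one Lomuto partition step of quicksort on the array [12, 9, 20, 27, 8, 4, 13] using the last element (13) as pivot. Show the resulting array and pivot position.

Lomuto partition with pivot = 13:

Initial array: [12, 9, 20, 27, 8, 4, 13]

arr[0]=12 <= 13: swap with position 0, array becomes [12, 9, 20, 27, 8, 4, 13]
arr[1]=9 <= 13: swap with position 1, array becomes [12, 9, 20, 27, 8, 4, 13]
arr[2]=20 > 13: no swap
arr[3]=27 > 13: no swap
arr[4]=8 <= 13: swap with position 2, array becomes [12, 9, 8, 27, 20, 4, 13]
arr[5]=4 <= 13: swap with position 3, array becomes [12, 9, 8, 4, 20, 27, 13]

Place pivot at position 4: [12, 9, 8, 4, 13, 27, 20]
Pivot position: 4

After partitioning with pivot 13, the array becomes [12, 9, 8, 4, 13, 27, 20]. The pivot is placed at index 4. All elements to the left of the pivot are <= 13, and all elements to the right are > 13.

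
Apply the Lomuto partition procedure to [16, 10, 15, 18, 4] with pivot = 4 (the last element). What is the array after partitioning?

Lomuto partition with pivot = 4:

Initial array: [16, 10, 15, 18, 4]

arr[0]=16 > 4: no swap
arr[1]=10 > 4: no swap
arr[2]=15 > 4: no swap
arr[3]=18 > 4: no swap

Place pivot at position 0: [4, 10, 15, 18, 16]
Pivot position: 0

After partitioning with pivot 4, the array becomes [4, 10, 15, 18, 16]. The pivot is placed at index 0. All elements to the left of the pivot are <= 4, and all elements to the right are > 4.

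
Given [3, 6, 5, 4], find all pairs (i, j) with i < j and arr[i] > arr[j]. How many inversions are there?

Finding inversions in [3, 6, 5, 4]:

(1, 2): arr[1]=6 > arr[2]=5
(1, 3): arr[1]=6 > arr[3]=4
(2, 3): arr[2]=5 > arr[3]=4

Total inversions: 3

The array has 3 inversion(s): (1,2), (1,3), (2,3). Each pair (i,j) satisfies i < j and arr[i] > arr[j].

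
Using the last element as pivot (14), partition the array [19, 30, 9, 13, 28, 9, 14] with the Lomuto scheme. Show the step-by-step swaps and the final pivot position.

Lomuto partition with pivot = 14:

Initial array: [19, 30, 9, 13, 28, 9, 14]

arr[0]=19 > 14: no swap
arr[1]=30 > 14: no swap
arr[2]=9 <= 14: swap with position 0, array becomes [9, 30, 19, 13, 28, 9, 14]
arr[3]=13 <= 14: swap with position 1, array becomes [9, 13, 19, 30, 28, 9, 14]
arr[4]=28 > 14: no swap
arr[5]=9 <= 14: swap with position 2, array becomes [9, 13, 9, 30, 28, 19, 14]

Place pivot at position 3: [9, 13, 9, 14, 28, 19, 30]
Pivot position: 3

After partitioning with pivot 14, the array becomes [9, 13, 9, 14, 28, 19, 30]. The pivot is placed at index 3. All elements to the left of the pivot are <= 14, and all elements to the right are > 14.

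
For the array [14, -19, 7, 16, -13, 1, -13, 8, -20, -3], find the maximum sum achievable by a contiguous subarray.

Using Kadane's algorithm on [14, -19, 7, 16, -13, 1, -13, 8, -20, -3]:

Scanning through the array:
Position 1 (value -19): max_ending_here = -5, max_so_far = 14
Position 2 (value 7): max_ending_here = 7, max_so_far = 14
Position 3 (value 16): max_ending_here = 23, max_so_far = 23
Position 4 (value -13): max_ending_here = 10, max_so_far = 23
Position 5 (value 1): max_ending_here = 11, max_so_far = 23
Position 6 (value -13): max_ending_here = -2, max_so_far = 23
Position 7 (value 8): max_ending_here = 8, max_so_far = 23
Position 8 (value -20): max_ending_here = -12, max_so_far = 23
Position 9 (value -3): max_ending_here = -3, max_so_far = 23

Maximum subarray: [7, 16]
Maximum sum: 23

The maximum subarray is [7, 16] with sum 23. This subarray runs from index 2 to index 3.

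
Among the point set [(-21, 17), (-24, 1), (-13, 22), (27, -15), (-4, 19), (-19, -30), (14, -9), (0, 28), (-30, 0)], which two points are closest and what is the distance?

Computing all pairwise distances among 9 points:

d((-21, 17), (-24, 1)) = 16.2788
d((-21, 17), (-13, 22)) = 9.434
d((-21, 17), (27, -15)) = 57.6888
d((-21, 17), (-4, 19)) = 17.1172
d((-21, 17), (-19, -30)) = 47.0425
d((-21, 17), (14, -9)) = 43.6005
d((-21, 17), (0, 28)) = 23.7065
d((-21, 17), (-30, 0)) = 19.2354
d((-24, 1), (-13, 22)) = 23.7065
d((-24, 1), (27, -15)) = 53.4509
d((-24, 1), (-4, 19)) = 26.9072
d((-24, 1), (-19, -30)) = 31.4006
d((-24, 1), (14, -9)) = 39.2938
d((-24, 1), (0, 28)) = 36.1248
d((-24, 1), (-30, 0)) = 6.0828 <-- minimum
d((-13, 22), (27, -15)) = 54.4885
d((-13, 22), (-4, 19)) = 9.4868
d((-13, 22), (-19, -30)) = 52.345
d((-13, 22), (14, -9)) = 41.1096
d((-13, 22), (0, 28)) = 14.3178
d((-13, 22), (-30, 0)) = 27.8029
d((27, -15), (-4, 19)) = 46.0109
d((27, -15), (-19, -30)) = 48.3839
d((27, -15), (14, -9)) = 14.3178
d((27, -15), (0, 28)) = 50.774
d((27, -15), (-30, 0)) = 58.9406
d((-4, 19), (-19, -30)) = 51.2445
d((-4, 19), (14, -9)) = 33.2866
d((-4, 19), (0, 28)) = 9.8489
d((-4, 19), (-30, 0)) = 32.2025
d((-19, -30), (14, -9)) = 39.1152
d((-19, -30), (0, 28)) = 61.0328
d((-19, -30), (-30, 0)) = 31.9531
d((14, -9), (0, 28)) = 39.5601
d((14, -9), (-30, 0)) = 44.911
d((0, 28), (-30, 0)) = 41.0366

Closest pair: (-24, 1) and (-30, 0) with distance 6.0828

The closest pair is (-24, 1) and (-30, 0) with Euclidean distance 6.0828. For 9 points, brute-force pairwise comparison is shown above. For large n, the divide-and-conquer algorithm (sort by x, recurse on halves, check the dividing strip) achieves O(n log n).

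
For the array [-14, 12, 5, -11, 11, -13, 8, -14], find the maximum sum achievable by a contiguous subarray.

Using Kadane's algorithm on [-14, 12, 5, -11, 11, -13, 8, -14]:

Scanning through the array:
Position 1 (value 12): max_ending_here = 12, max_so_far = 12
Position 2 (value 5): max_ending_here = 17, max_so_far = 17
Position 3 (value -11): max_ending_here = 6, max_so_far = 17
Position 4 (value 11): max_ending_here = 17, max_so_far = 17
Position 5 (value -13): max_ending_here = 4, max_so_far = 17
Position 6 (value 8): max_ending_here = 12, max_so_far = 17
Position 7 (value -14): max_ending_here = -2, max_so_far = 17

Maximum subarray: [12, 5]
Maximum sum: 17

The maximum subarray is [12, 5] with sum 17. This subarray runs from index 1 to index 2.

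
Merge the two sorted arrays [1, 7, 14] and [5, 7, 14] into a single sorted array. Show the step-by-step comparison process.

Merging process:

Compare 1 vs 5: take 1 from left. Merged: [1]
Compare 7 vs 5: take 5 from right. Merged: [1, 5]
Compare 7 vs 7: take 7 from left. Merged: [1, 5, 7]
Compare 14 vs 7: take 7 from right. Merged: [1, 5, 7, 7]
Compare 14 vs 14: take 14 from left. Merged: [1, 5, 7, 7, 14]
Append remaining from right: [14]. Merged: [1, 5, 7, 7, 14, 14]

Final merged array: [1, 5, 7, 7, 14, 14]
Total comparisons: 5

The merged array is [1, 5, 7, 7, 14, 14], requiring 5 comparisons. The merge step runs in O(n) time where n is the total number of elements.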